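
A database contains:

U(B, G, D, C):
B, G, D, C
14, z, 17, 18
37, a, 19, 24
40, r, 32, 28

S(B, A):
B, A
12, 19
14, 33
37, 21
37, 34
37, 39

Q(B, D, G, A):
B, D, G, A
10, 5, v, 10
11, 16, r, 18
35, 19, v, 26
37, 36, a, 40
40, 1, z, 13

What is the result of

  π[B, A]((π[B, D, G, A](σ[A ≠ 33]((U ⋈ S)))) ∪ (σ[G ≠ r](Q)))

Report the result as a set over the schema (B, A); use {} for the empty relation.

U ⋈ S (natural join on B): {(14, z, 17, 18, 33), (37, a, 19, 24, 21), (37, a, 19, 24, 34), (37, a, 19, 24, 39)}
σ[A ≠ 33]: keep tuples satisfying A ≠ 33 → {(37, a, 19, 24, 21), (37, a, 19, 24, 34), (37, a, 19, 24, 39)}
π[B, D, G, A]: project onto (B, D, G, A) → {(37, 19, a, 21), (37, 19, a, 34), (37, 19, a, 39)}
σ[G ≠ r]: keep tuples satisfying G ≠ r → {(10, 5, v, 10), (35, 19, v, 26), (37, 36, a, 40), (40, 1, z, 13)}
Taking the union: {(10, 5, v, 10), (35, 19, v, 26), (37, 19, a, 21), (37, 19, a, 34), (37, 19, a, 39), (37, 36, a, 40), (40, 1, z, 13)}
π[B, A]: project onto (B, A) → {(10, 10), (35, 26), (37, 21), (37, 34), (37, 39), (37, 40), (40, 13)}

{(10, 10), (35, 26), (37, 21), (37, 34), (37, 39), (37, 40), (40, 13)}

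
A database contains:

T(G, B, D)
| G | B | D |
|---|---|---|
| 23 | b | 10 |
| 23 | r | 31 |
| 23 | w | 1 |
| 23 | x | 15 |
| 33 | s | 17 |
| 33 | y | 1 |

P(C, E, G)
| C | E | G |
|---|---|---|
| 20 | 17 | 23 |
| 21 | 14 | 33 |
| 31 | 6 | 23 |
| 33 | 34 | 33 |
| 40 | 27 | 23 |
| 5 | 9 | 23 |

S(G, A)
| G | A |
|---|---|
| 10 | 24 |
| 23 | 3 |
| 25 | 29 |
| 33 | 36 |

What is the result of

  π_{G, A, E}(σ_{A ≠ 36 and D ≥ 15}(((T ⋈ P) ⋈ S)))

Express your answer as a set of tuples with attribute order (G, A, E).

{(23, 3, 17), (23, 3, 27), (23, 3, 6), (23, 3, 9)}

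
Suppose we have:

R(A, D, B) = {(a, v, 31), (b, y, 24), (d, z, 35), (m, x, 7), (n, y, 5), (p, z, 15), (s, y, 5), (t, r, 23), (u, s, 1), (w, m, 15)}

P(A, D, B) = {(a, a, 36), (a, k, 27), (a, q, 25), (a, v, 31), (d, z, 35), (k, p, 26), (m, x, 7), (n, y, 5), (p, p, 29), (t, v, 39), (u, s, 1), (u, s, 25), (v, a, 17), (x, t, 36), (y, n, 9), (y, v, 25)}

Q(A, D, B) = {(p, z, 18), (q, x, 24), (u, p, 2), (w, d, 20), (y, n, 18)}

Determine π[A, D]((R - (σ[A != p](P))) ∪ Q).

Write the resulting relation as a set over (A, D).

Apply σ_{A != p}; surviving tuples: {(a, a, 36), (a, k, 27), (a, q, 25), (a, v, 31), (d, z, 35), (k, p, 26), (m, x, 7), (n, y, 5), (t, v, 39), (u, s, 1), (u, s, 25), (v, a, 17), (x, t, 36), (y, n, 9), (y, v, 25)}
Set difference of the two operands is {(b, y, 24), (p, z, 15), (s, y, 5), (t, r, 23), (w, m, 15)}.
Set union of the two operands is {(b, y, 24), (p, z, 15), (p, z, 18), (q, x, 24), (s, y, 5), (t, r, 23), (u, p, 2), (w, d, 20), (w, m, 15), (y, n, 18)}.
Keep only column(s) A, D (1 duplicate(s) eliminated): {(b, y), (p, z), (q, x), (s, y), (t, r), (u, p), (w, d), (w, m), (y, n)}

{(b, y), (p, z), (q, x), (s, y), (t, r), (u, p), (w, d), (w, m), (y, n)}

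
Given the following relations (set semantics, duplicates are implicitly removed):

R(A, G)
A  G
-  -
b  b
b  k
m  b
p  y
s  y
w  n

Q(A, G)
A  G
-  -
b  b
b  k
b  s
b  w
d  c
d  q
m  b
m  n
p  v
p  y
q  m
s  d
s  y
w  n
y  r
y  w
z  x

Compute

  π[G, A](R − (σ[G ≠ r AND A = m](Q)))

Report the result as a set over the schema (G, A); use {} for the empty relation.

Filtering on G ≠ r AND A = m leaves {(m, b), (m, n)}.
Set difference of the two operands is {(b, b), (b, k), (p, y), (s, y), (w, n)}.
Projecting to G, A: {(b, b), (k, b), (n, w), (y, p), (y, s)}

{(b, b), (k, b), (n, w), (y, p), (y, s)}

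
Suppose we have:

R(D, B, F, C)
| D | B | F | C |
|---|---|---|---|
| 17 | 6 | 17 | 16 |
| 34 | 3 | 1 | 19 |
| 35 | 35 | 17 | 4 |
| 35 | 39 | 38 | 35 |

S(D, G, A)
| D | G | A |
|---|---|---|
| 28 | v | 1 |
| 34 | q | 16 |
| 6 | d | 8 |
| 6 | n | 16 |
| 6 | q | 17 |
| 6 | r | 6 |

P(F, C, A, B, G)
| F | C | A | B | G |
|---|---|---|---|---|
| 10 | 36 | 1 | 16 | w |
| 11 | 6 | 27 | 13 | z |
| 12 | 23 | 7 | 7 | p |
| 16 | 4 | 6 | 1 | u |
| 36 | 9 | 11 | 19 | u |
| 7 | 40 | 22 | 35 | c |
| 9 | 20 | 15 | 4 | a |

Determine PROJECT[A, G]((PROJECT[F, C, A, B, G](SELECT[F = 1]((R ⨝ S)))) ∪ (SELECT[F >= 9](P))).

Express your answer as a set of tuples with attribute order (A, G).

{(1, w), (11, u), (15, a), (16, q), (27, z), (6, u), (7, p)}

R ⋈ S (natural join on D): {(34, 3, 1, 19, q, 16)}
σ[F = 1]: keep tuples satisfying F = 1 → {(34, 3, 1, 19, q, 16)}
π_{F, C, A, B, G} gives {(1, 19, 16, 3, q)}.
σ[F >= 9]: keep tuples satisfying F >= 9 → {(10, 36, 1, 16, w), (11, 6, 27, 13, z), (12, 23, 7, 7, p), (16, 4, 6, 1, u), (36, 9, 11, 19, u), (9, 20, 15, 4, a)}
Taking the union: {(1, 19, 16, 3, q), (10, 36, 1, 16, w), (11, 6, 27, 13, z), (12, 23, 7, 7, p), (16, 4, 6, 1, u), (36, 9, 11, 19, u), (9, 20, 15, 4, a)}
π_{A, G} gives {(1, w), (11, u), (15, a), (16, q), (27, z), (6, u), (7, p)}.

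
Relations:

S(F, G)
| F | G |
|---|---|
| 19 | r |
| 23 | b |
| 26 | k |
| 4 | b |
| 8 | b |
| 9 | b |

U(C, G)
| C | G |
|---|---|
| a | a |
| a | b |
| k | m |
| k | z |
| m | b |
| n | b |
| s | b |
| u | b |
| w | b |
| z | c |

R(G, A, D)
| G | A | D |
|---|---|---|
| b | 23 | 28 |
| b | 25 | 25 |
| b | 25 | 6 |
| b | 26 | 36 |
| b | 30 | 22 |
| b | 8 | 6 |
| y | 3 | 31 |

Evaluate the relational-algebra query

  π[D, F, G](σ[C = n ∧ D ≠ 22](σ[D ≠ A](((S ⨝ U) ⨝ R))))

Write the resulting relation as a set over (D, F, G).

{(28, 23, b), (28, 4, b), (28, 8, b), (28, 9, b), (36, 23, b), (36, 4, b), (36, 8, b), (36, 9, b), (6, 23, b), (6, 4, b), (6, 8, b), (6, 9, b)}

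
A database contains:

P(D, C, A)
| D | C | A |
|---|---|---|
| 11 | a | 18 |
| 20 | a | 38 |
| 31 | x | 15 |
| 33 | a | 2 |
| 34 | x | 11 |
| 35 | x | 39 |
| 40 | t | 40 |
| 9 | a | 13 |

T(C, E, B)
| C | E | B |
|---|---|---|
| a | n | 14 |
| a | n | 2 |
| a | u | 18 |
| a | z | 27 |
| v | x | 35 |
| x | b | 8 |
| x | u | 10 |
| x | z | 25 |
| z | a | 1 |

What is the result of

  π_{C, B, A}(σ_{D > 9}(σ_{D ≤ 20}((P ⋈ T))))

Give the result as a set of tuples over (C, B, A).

Joining P and T on C yields {(11, a, 18, n, 14), (11, a, 18, n, 2), (11, a, 18, u, 18), (11, a, 18, z, 27), (20, a, 38, n, 14), (20, a, 38, n, 2), (20, a, 38, u, 18), (20, a, 38, z, 27), (31, x, 15, b, 8), (31, x, 15, u, 10), (31, x, 15, z, 25), (33, a, 2, n, 14), (33, a, 2, n, 2), (33, a, 2, u, 18), (33, a, 2, z, 27), (34, x, 11, b, 8), (34, x, 11, u, 10), (34, x, 11, z, 25), (35, x, 39, b, 8), (35, x, 39, u, 10), (35, x, 39, z, 25), (9, a, 13, n, 14), (9, a, 13, n, 2), (9, a, 13, u, 18), (9, a, 13, z, 27)}.
Filtering on D ≤ 20 leaves {(11, a, 18, n, 14), (11, a, 18, n, 2), (11, a, 18, u, 18), (11, a, 18, z, 27), (20, a, 38, n, 14), (20, a, 38, n, 2), (20, a, 38, u, 18), (20, a, 38, z, 27), (9, a, 13, n, 14), (9, a, 13, n, 2), (9, a, 13, u, 18), (9, a, 13, z, 27)}.
Filtering on D > 9 leaves {(11, a, 18, n, 14), (11, a, 18, n, 2), (11, a, 18, u, 18), (11, a, 18, z, 27), (20, a, 38, n, 14), (20, a, 38, n, 2), (20, a, 38, u, 18), (20, a, 38, z, 27)}.
π_{C, B, A} gives {(a, 14, 18), (a, 14, 38), (a, 18, 18), (a, 18, 38), (a, 2, 18), (a, 2, 38), (a, 27, 18), (a, 27, 38)}.

{(a, 14, 18), (a, 14, 38), (a, 18, 18), (a, 18, 38), (a, 2, 18), (a, 2, 38), (a, 27, 18), (a, 27, 38)}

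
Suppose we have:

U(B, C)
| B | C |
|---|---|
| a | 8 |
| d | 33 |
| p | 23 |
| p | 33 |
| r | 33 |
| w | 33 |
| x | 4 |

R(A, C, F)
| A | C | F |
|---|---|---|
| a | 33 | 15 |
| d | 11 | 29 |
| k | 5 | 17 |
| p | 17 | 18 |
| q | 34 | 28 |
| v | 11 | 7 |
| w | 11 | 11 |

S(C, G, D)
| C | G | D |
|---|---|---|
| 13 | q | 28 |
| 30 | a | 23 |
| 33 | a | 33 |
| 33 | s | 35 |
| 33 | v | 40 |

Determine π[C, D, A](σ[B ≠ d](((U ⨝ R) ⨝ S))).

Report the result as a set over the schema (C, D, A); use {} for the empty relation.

{(33, 33, a), (33, 35, a), (33, 40, a)}

Natural join on C: {(d, 33, a, 15), (p, 33, a, 15), (r, 33, a, 15), (w, 33, a, 15)}
Natural join on C: {(d, 33, a, 15, a, 33), (d, 33, a, 15, s, 35), (d, 33, a, 15, v, 40), (p, 33, a, 15, a, 33), (p, 33, a, 15, s, 35), (p, 33, a, 15, v, 40), (r, 33, a, 15, a, 33), (r, 33, a, 15, s, 35), (r, 33, a, 15, v, 40), (w, 33, a, 15, a, 33), (w, 33, a, 15, s, 35), (w, 33, a, 15, v, 40)}
Selection B ≠ d: {(p, 33, a, 15, a, 33), (p, 33, a, 15, s, 35), (p, 33, a, 15, v, 40), (r, 33, a, 15, a, 33), (r, 33, a, 15, s, 35), (r, 33, a, 15, v, 40), (w, 33, a, 15, a, 33), (w, 33, a, 15, s, 35), (w, 33, a, 15, v, 40)}
π[C, D, A]: project onto (C, D, A) (6 duplicate(s) eliminated) → {(33, 33, a), (33, 35, a), (33, 40, a)}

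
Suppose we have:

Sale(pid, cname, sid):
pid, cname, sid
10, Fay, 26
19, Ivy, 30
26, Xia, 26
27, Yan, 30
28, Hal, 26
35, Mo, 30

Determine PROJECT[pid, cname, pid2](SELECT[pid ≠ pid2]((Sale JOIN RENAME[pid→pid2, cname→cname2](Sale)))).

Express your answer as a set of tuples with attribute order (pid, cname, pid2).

ρ[pid→pid2, cname→cname2]: schema becomes (pid2, cname2, sid); tuples unchanged.
Natural join on sid: {(10, Fay, 26, 10, Fay), (10, Fay, 26, 26, Xia), (10, Fay, 26, 28, Hal), (19, Ivy, 30, 19, Ivy), (19, Ivy, 30, 27, Yan), (19, Ivy, 30, 35, Mo), (26, Xia, 26, 10, Fay), (26, Xia, 26, 26, Xia), (26, Xia, 26, 28, Hal), (27, Yan, 30, 19, Ivy), (27, Yan, 30, 27, Yan), (27, Yan, 30, 35, Mo), (28, Hal, 26, 10, Fay), (28, Hal, 26, 26, Xia), (28, Hal, 26, 28, Hal), (35, Mo, 30, 19, Ivy), (35, Mo, 30, 27, Yan), (35, Mo, 30, 35, Mo)}
σ[pid ≠ pid2]: keep tuples satisfying pid ≠ pid2 → {(10, Fay, 26, 26, Xia), (10, Fay, 26, 28, Hal), (19, Ivy, 30, 27, Yan), (19, Ivy, 30, 35, Mo), (26, Xia, 26, 10, Fay), (26, Xia, 26, 28, Hal), (27, Yan, 30, 19, Ivy), (27, Yan, 30, 35, Mo), (28, Hal, 26, 10, Fay), (28, Hal, 26, 26, Xia), (35, Mo, 30, 19, Ivy), (35, Mo, 30, 27, Yan)}
π[pid, cname, pid2]: project onto (pid, cname, pid2) → {(10, Fay, 26), (10, Fay, 28), (19, Ivy, 27), (19, Ivy, 35), (26, Xia, 10), (26, Xia, 28), (27, Yan, 19), (27, Yan, 35), (28, Hal, 10), (28, Hal, 26), (35, Mo, 19), (35, Mo, 27)}

{(10, Fay, 26), (10, Fay, 28), (19, Ivy, 27), (19, Ivy, 35), (26, Xia, 10), (26, Xia, 28), (27, Yan, 19), (27, Yan, 35), (28, Hal, 10), (28, Hal, 26), (35, Mo, 19), (35, Mo, 27)}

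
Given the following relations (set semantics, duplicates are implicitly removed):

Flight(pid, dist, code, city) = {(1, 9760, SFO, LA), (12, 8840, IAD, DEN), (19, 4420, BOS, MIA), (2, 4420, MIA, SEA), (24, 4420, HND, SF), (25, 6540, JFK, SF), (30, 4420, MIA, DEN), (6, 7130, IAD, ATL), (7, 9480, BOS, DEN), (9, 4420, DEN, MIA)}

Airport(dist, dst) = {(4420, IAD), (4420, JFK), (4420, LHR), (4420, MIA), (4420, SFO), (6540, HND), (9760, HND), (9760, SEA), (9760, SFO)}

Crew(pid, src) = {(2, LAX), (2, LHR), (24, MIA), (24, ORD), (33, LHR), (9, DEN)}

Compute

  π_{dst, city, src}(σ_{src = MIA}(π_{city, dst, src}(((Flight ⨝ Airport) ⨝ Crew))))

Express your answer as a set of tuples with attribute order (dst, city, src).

{(IAD, SF, MIA), (JFK, SF, MIA), (LHR, SF, MIA), (MIA, SF, MIA), (SFO, SF, MIA)}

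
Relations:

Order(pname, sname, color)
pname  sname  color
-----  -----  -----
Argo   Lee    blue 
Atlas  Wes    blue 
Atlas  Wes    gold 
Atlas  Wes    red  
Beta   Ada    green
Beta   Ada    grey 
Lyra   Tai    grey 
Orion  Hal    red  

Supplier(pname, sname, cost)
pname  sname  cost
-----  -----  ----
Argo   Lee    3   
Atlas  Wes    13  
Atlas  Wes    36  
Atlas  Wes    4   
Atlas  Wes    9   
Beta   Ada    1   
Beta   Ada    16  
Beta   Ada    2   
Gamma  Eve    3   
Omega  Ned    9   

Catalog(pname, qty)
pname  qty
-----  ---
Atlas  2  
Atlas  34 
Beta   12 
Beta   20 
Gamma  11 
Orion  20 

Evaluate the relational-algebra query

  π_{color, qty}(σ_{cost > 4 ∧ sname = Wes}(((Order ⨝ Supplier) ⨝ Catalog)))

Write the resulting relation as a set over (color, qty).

{(blue, 2), (blue, 34), (gold, 2), (gold, 34), (red, 2), (red, 34)}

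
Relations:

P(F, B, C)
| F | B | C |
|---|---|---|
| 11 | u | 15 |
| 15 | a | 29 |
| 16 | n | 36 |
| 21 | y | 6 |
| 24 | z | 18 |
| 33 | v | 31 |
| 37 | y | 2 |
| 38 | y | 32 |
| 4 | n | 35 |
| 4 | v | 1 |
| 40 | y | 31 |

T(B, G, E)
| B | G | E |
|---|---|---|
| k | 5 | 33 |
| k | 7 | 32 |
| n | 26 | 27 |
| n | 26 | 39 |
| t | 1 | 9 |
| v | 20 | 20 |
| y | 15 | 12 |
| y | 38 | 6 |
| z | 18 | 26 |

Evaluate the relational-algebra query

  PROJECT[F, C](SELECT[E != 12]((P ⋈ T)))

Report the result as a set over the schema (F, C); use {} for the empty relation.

P ⋈ T (natural join on B): {(16, n, 36, 26, 27), (16, n, 36, 26, 39), (21, y, 6, 15, 12), (21, y, 6, 38, 6), (24, z, 18, 18, 26), (33, v, 31, 20, 20), (37, y, 2, 15, 12), (37, y, 2, 38, 6), (38, y, 32, 15, 12), (38, y, 32, 38, 6), (4, n, 35, 26, 27), (4, n, 35, 26, 39), (4, v, 1, 20, 20), (40, y, 31, 15, 12), (40, y, 31, 38, 6)}
Apply σ_{E != 12}; surviving tuples: {(16, n, 36, 26, 27), (16, n, 36, 26, 39), (21, y, 6, 38, 6), (24, z, 18, 18, 26), (33, v, 31, 20, 20), (37, y, 2, 38, 6), (38, y, 32, 38, 6), (4, n, 35, 26, 27), (4, n, 35, 26, 39), (4, v, 1, 20, 20), (40, y, 31, 38, 6)}
Projecting to F, C (2 duplicate(s) eliminated): {(16, 36), (21, 6), (24, 18), (33, 31), (37, 2), (38, 32), (4, 1), (4, 35), (40, 31)}

{(16, 36), (21, 6), (24, 18), (33, 31), (37, 2), (38, 32), (4, 1), (4, 35), (40, 31)}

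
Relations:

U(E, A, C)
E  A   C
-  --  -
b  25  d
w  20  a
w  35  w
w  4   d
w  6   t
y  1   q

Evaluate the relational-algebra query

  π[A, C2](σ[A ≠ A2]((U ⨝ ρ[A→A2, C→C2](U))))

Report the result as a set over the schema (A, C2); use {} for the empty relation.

{(20, d), (20, t), (20, w), (35, a), (35, d), (35, t), (4, a), (4, t), (4, w), (6, a), (6, d), (6, w)}

ρ[A→A2, C→C2]: schema becomes (E, A2, C2); tuples unchanged.
Natural join on E: {(b, 25, d, 25, d), (w, 20, a, 20, a), (w, 20, a, 35, w), (w, 20, a, 4, d), (w, 20, a, 6, t), (w, 35, w, 20, a), (w, 35, w, 35, w), (w, 35, w, 4, d), (w, 35, w, 6, t), (w, 4, d, 20, a), (w, 4, d, 35, w), (w, 4, d, 4, d), (w, 4, d, 6, t), (w, 6, t, 20, a), (w, 6, t, 35, w), (w, 6, t, 4, d), (w, 6, t, 6, t), (y, 1, q, 1, q)}
Apply σ_{A ≠ A2}; surviving tuples: {(w, 20, a, 35, w), (w, 20, a, 4, d), (w, 20, a, 6, t), (w, 35, w, 20, a), (w, 35, w, 4, d), (w, 35, w, 6, t), (w, 4, d, 20, a), (w, 4, d, 35, w), (w, 4, d, 6, t), (w, 6, t, 20, a), (w, 6, t, 35, w), (w, 6, t, 4, d)}
Keep only column(s) A, C2: {(20, d), (20, t), (20, w), (35, a), (35, d), (35, t), (4, a), (4, t), (4, w), (6, a), (6, d), (6, w)}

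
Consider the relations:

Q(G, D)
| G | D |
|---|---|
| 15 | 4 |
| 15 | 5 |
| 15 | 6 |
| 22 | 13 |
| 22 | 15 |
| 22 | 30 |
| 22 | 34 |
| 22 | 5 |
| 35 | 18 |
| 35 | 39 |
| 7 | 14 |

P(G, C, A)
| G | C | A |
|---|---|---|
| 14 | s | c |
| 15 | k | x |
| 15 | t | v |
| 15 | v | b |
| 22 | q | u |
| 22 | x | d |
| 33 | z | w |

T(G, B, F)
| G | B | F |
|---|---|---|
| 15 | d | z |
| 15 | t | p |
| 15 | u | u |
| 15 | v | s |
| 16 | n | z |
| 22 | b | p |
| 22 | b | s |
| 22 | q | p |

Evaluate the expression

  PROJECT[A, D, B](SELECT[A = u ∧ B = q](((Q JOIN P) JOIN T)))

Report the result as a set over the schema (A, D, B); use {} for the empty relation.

{(u, 13, q), (u, 15, q), (u, 30, q), (u, 34, q), (u, 5, q)}

Joining Q and P on G yields {(15, 4, k, x), (15, 4, t, v), (15, 4, v, b), (15, 5, k, x), (15, 5, t, v), (15, 5, v, b), (15, 6, k, x), (15, 6, t, v), (15, 6, v, b), (22, 13, q, u), (22, 13, x, d), (22, 15, q, u), (22, 15, x, d), (22, 30, q, u), (22, 30, x, d), (22, 34, q, u), (22, 34, x, d), (22, 5, q, u), (22, 5, x, d)}.
Joining (Q JOIN P) and T on G yields {(15, 4, k, x, d, z), (15, 4, k, x, t, p), (15, 4, k, x, u, u), (15, 4, k, x, v, s), (15, 4, t, v, d, z), (15, 4, t, v, t, p), (15, 4, t, v, u, u), (15, 4, t, v, v, s), (15, 4, v, b, d, z), (15, 4, v, b, t, p), (15, 4, v, b, u, u), (15, 4, v, b, v, s), (15, 5, k, x, d, z), (15, 5, k, x, t, p), (15, 5, k, x, u, u), (15, 5, k, x, v, s), (15, 5, t, v, d, z), (15, 5, t, v, t, p), (15, 5, t, v, u, u), (15, 5, t, v, v, s), (15, 5, v, b, d, z), (15, 5, v, b, t, p), (15, 5, v, b, u, u), (15, 5, v, b, v, s), (15, 6, k, x, d, z), (15, 6, k, x, t, p), (15, 6, k, x, u, u), (15, 6, k, x, v, s), (15, 6, t, v, d, z), (15, 6, t, v, t, p), (15, 6, t, v, u, u), (15, 6, t, v, v, s), (15, 6, v, b, d, z), (15, 6, v, b, t, p), (15, 6, v, b, u, u), (15, 6, v, b, v, s), (22, 13, q, u, b, p), (22, 13, q, u, b, s), (22, 13, q, u, q, p), (22, 13, x, d, b, p), (22, 13, x, d, b, s), (22, 13, x, d, q, p), (22, 15, q, u, b, p), (22, 15, q, u, b, s), (22, 15, q, u, q, p), (22, 15, x, d, b, p), (22, 15, x, d, b, s), (22, 15, x, d, q, p), (22, 30, q, u, b, p), (22, 30, q, u, b, s), (22, 30, q, u, q, p), (22, 30, x, d, b, p), (22, 30, x, d, b, s), (22, 30, x, d, q, p), (22, 34, q, u, b, p), (22, 34, q, u, b, s), (22, 34, q, u, q, p), (22, 34, x, d, b, p), (22, 34, x, d, b, s), (22, 34, x, d, q, p), (22, 5, q, u, b, p), (22, 5, q, u, b, s), (22, 5, q, u, q, p), (22, 5, x, d, b, p), (22, 5, x, d, b, s), (22, 5, x, d, q, p)}.
Apply σ_{A = u ∧ B = q}; surviving tuples: {(22, 13, q, u, q, p), (22, 15, q, u, q, p), (22, 30, q, u, q, p), (22, 34, q, u, q, p), (22, 5, q, u, q, p)}
π_{A, D, B} gives {(u, 13, q), (u, 15, q), (u, 30, q), (u, 34, q), (u, 5, q)}.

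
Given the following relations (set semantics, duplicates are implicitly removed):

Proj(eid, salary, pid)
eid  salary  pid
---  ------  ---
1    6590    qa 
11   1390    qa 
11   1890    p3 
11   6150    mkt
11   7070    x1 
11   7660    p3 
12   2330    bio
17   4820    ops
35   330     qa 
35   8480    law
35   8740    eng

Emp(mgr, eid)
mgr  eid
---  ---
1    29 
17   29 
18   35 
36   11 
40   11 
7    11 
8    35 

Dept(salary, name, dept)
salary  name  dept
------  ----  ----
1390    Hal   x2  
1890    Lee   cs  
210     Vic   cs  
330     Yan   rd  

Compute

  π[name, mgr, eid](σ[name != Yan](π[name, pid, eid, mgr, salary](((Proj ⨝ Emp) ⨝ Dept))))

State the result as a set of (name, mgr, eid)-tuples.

Natural join on eid: {(11, 1390, qa, 36), (11, 1390, qa, 40), (11, 1390, qa, 7), (11, 1890, p3, 36), (11, 1890, p3, 40), (11, 1890, p3, 7), (11, 6150, mkt, 36), (11, 6150, mkt, 40), (11, 6150, mkt, 7), (11, 7070, x1, 36), (11, 7070, x1, 40), (11, 7070, x1, 7), (11, 7660, p3, 36), (11, 7660, p3, 40), (11, 7660, p3, 7), (35, 330, qa, 18), (35, 330, qa, 8), (35, 8480, law, 18), (35, 8480, law, 8), (35, 8740, eng, 18), (35, 8740, eng, 8)}
Natural join on salary: {(11, 1390, qa, 36, Hal, x2), (11, 1390, qa, 40, Hal, x2), (11, 1390, qa, 7, Hal, x2), (11, 1890, p3, 36, Lee, cs), (11, 1890, p3, 40, Lee, cs), (11, 1890, p3, 7, Lee, cs), (35, 330, qa, 18, Yan, rd), (35, 330, qa, 8, Yan, rd)}
Projecting to name, pid, eid, mgr, salary: {(Hal, qa, 11, 36, 1390), (Hal, qa, 11, 40, 1390), (Hal, qa, 11, 7, 1390), (Lee, p3, 11, 36, 1890), (Lee, p3, 11, 40, 1890), (Lee, p3, 11, 7, 1890), (Yan, qa, 35, 18, 330), (Yan, qa, 35, 8, 330)}
σ[name != Yan]: keep tuples satisfying name != Yan → {(Hal, qa, 11, 36, 1390), (Hal, qa, 11, 40, 1390), (Hal, qa, 11, 7, 1390), (Lee, p3, 11, 36, 1890), (Lee, p3, 11, 40, 1890), (Lee, p3, 11, 7, 1890)}
Projecting to name, mgr, eid: {(Hal, 36, 11), (Hal, 40, 11), (Hal, 7, 11), (Lee, 36, 11), (Lee, 40, 11), (Lee, 7, 11)}

{(Hal, 36, 11), (Hal, 40, 11), (Hal, 7, 11), (Lee, 36, 11), (Lee, 40, 11), (Lee, 7, 11)}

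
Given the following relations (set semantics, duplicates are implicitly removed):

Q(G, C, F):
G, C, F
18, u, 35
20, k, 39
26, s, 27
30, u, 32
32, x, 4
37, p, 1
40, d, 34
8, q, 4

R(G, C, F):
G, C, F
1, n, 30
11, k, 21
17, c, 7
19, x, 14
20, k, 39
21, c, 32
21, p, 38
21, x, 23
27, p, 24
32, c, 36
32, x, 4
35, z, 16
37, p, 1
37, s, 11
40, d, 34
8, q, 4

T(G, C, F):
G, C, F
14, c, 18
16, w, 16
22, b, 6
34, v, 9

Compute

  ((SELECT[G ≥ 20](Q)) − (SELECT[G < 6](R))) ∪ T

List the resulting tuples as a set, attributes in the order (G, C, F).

{(14, c, 18), (16, w, 16), (20, k, 39), (22, b, 6), (26, s, 27), (30, u, 32), (32, x, 4), (34, v, 9), (37, p, 1), (40, d, 34)}

Filtering on G ≥ 20 leaves {(20, k, 39), (26, s, 27), (30, u, 32), (32, x, 4), (37, p, 1), (40, d, 34)}.
Filtering on G < 6 leaves {(1, n, 30)}.
Set difference of the two operands is {(20, k, 39), (26, s, 27), (30, u, 32), (32, x, 4), (37, p, 1), (40, d, 34)}.
Set union of the two operands is {(14, c, 18), (16, w, 16), (20, k, 39), (22, b, 6), (26, s, 27), (30, u, 32), (32, x, 4), (34, v, 9), (37, p, 1), (40, d, 34)}.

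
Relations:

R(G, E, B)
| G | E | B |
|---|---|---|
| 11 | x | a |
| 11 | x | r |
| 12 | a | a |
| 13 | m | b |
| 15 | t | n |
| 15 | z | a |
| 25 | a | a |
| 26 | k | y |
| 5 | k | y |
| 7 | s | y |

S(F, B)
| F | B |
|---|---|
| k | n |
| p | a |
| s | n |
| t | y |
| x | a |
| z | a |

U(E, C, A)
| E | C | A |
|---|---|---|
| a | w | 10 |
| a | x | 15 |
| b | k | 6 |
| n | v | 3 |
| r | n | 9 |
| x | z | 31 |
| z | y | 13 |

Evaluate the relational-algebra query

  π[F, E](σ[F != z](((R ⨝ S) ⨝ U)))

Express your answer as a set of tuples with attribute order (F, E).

{(p, a), (p, x), (p, z), (x, a), (x, x), (x, z)}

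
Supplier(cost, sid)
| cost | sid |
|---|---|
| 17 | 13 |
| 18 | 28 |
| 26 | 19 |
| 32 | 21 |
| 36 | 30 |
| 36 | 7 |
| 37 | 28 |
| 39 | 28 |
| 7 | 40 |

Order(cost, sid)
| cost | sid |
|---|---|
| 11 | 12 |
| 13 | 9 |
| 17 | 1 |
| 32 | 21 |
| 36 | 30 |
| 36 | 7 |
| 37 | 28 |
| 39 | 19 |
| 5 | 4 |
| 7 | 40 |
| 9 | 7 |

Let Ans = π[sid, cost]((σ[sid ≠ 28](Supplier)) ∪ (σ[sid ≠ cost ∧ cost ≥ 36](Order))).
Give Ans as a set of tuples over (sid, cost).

{(13, 17), (19, 26), (19, 39), (21, 32), (28, 37), (30, 36), (40, 7), (7, 36)}

Filtering on sid ≠ 28 leaves {(17, 13), (26, 19), (32, 21), (36, 30), (36, 7), (7, 40)}.
Filtering on sid ≠ cost ∧ cost ≥ 36 leaves {(36, 30), (36, 7), (37, 28), (39, 19)}.
Union: {(17, 13), (26, 19), (32, 21), (36, 30), (36, 7), (7, 40)} with {(36, 30), (36, 7), (37, 28), (39, 19)} → {(17, 13), (26, 19), (32, 21), (36, 30), (36, 7), (37, 28), (39, 19), (7, 40)}
Projecting to sid, cost: {(13, 17), (19, 26), (19, 39), (21, 32), (28, 37), (30, 36), (40, 7), (7, 36)}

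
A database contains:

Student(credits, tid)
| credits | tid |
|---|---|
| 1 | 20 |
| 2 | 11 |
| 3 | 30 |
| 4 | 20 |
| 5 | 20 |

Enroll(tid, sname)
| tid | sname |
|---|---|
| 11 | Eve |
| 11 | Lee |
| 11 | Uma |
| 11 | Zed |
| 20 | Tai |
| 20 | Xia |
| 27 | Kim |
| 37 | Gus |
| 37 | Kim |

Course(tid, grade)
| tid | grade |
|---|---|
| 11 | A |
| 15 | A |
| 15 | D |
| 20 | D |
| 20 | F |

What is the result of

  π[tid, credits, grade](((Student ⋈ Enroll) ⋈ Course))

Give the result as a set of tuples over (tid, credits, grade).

{(11, 2, A), (20, 1, D), (20, 1, F), (20, 4, D), (20, 4, F), (20, 5, D), (20, 5, F)}

Joining Student and Enroll on tid yields {(1, 20, Tai), (1, 20, Xia), (2, 11, Eve), (2, 11, Lee), (2, 11, Uma), (2, 11, Zed), (4, 20, Tai), (4, 20, Xia), (5, 20, Tai), (5, 20, Xia)}.
Joining (Student ⋈ Enroll) and Course on tid yields {(1, 20, Tai, D), (1, 20, Tai, F), (1, 20, Xia, D), (1, 20, Xia, F), (2, 11, Eve, A), (2, 11, Lee, A), (2, 11, Uma, A), (2, 11, Zed, A), (4, 20, Tai, D), (4, 20, Tai, F), (4, 20, Xia, D), (4, 20, Xia, F), (5, 20, Tai, D), (5, 20, Tai, F), (5, 20, Xia, D), (5, 20, Xia, F)}.
Projecting to tid, credits, grade (9 duplicate(s) eliminated): {(11, 2, A), (20, 1, D), (20, 1, F), (20, 4, D), (20, 4, F), (20, 5, D), (20, 5, F)}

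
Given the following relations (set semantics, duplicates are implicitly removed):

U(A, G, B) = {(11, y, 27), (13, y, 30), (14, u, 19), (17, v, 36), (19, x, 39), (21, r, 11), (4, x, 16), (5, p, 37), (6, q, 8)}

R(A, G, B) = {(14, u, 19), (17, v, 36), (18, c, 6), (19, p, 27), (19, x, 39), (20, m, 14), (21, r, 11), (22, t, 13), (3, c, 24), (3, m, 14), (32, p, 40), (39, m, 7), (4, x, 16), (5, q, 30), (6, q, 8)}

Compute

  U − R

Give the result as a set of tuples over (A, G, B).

{(11, y, 27), (13, y, 30), (5, p, 37)}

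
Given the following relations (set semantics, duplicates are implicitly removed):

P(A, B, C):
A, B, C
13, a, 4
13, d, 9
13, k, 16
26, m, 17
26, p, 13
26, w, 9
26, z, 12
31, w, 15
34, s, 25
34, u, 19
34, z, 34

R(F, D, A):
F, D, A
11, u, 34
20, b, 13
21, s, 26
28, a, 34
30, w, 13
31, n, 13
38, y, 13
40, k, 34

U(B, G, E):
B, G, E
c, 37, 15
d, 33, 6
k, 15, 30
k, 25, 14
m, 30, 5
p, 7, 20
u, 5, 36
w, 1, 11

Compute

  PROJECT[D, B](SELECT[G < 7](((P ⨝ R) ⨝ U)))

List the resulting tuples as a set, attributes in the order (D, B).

{(a, u), (k, u), (s, w), (u, u)}

Joining P and R on A yields {(13, a, 4, 20, b), (13, a, 4, 30, w), (13, a, 4, 31, n), (13, a, 4, 38, y), (13, d, 9, 20, b), (13, d, 9, 30, w), (13, d, 9, 31, n), (13, d, 9, 38, y), (13, k, 16, 20, b), (13, k, 16, 30, w), (13, k, 16, 31, n), (13, k, 16, 38, y), (26, m, 17, 21, s), (26, p, 13, 21, s), (26, w, 9, 21, s), (26, z, 12, 21, s), (34, s, 25, 11, u), (34, s, 25, 28, a), (34, s, 25, 40, k), (34, u, 19, 11, u), (34, u, 19, 28, a), (34, u, 19, 40, k), (34, z, 34, 11, u), (34, z, 34, 28, a), (34, z, 34, 40, k)}.
Joining (P ⨝ R) and U on B yields {(13, d, 9, 20, b, 33, 6), (13, d, 9, 30, w, 33, 6), (13, d, 9, 31, n, 33, 6), (13, d, 9, 38, y, 33, 6), (13, k, 16, 20, b, 15, 30), (13, k, 16, 20, b, 25, 14), (13, k, 16, 30, w, 15, 30), (13, k, 16, 30, w, 25, 14), (13, k, 16, 31, n, 15, 30), (13, k, 16, 31, n, 25, 14), (13, k, 16, 38, y, 15, 30), (13, k, 16, 38, y, 25, 14), (26, m, 17, 21, s, 30, 5), (26, p, 13, 21, s, 7, 20), (26, w, 9, 21, s, 1, 11), (34, u, 19, 11, u, 5, 36), (34, u, 19, 28, a, 5, 36), (34, u, 19, 40, k, 5, 36)}.
Filtering on G < 7 leaves {(26, w, 9, 21, s, 1, 11), (34, u, 19, 11, u, 5, 36), (34, u, 19, 28, a, 5, 36), (34, u, 19, 40, k, 5, 36)}.
π_{D, B} gives {(a, u), (k, u), (s, w), (u, u)}.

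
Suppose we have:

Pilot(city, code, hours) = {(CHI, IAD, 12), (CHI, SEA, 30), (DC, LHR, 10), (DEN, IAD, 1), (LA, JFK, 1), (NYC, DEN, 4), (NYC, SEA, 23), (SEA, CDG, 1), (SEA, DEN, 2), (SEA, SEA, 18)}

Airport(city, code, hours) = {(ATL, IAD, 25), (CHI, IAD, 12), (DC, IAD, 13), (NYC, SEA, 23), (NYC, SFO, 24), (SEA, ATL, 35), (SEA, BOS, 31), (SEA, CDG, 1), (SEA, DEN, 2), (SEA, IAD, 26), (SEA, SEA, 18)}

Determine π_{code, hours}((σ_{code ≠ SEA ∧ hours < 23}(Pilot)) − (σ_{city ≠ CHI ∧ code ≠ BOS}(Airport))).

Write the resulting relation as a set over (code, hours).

{(DEN, 4), (IAD, 1), (IAD, 12), (JFK, 1), (LHR, 10)}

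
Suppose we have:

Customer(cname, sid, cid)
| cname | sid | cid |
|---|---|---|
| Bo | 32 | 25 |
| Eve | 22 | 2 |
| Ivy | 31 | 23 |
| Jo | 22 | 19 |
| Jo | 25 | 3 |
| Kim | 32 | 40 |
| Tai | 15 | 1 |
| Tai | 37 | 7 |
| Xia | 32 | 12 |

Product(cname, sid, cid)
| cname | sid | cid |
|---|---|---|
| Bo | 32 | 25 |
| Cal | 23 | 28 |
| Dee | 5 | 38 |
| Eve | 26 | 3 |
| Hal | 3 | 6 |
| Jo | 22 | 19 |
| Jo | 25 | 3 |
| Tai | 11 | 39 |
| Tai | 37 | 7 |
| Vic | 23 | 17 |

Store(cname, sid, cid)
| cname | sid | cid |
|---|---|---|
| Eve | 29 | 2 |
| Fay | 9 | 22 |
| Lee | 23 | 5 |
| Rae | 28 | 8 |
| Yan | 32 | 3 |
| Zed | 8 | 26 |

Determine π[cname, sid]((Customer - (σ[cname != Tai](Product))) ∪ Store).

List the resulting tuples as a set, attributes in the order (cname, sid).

{(Eve, 22), (Eve, 29), (Fay, 9), (Ivy, 31), (Kim, 32), (Lee, 23), (Rae, 28), (Tai, 15), (Tai, 37), (Xia, 32), (Yan, 32), (Zed, 8)}

Selection cname != Tai: {(Bo, 32, 25), (Cal, 23, 28), (Dee, 5, 38), (Eve, 26, 3), (Hal, 3, 6), (Jo, 22, 19), (Jo, 25, 3), (Vic, 23, 17)}
Taking the difference: {(Eve, 22, 2), (Ivy, 31, 23), (Kim, 32, 40), (Tai, 15, 1), (Tai, 37, 7), (Xia, 32, 12)}
Taking the union: {(Eve, 22, 2), (Eve, 29, 2), (Fay, 9, 22), (Ivy, 31, 23), (Kim, 32, 40), (Lee, 23, 5), (Rae, 28, 8), (Tai, 15, 1), (Tai, 37, 7), (Xia, 32, 12), (Yan, 32, 3), (Zed, 8, 26)}
Projecting to cname, sid: {(Eve, 22), (Eve, 29), (Fay, 9), (Ivy, 31), (Kim, 32), (Lee, 23), (Rae, 28), (Tai, 15), (Tai, 37), (Xia, 32), (Yan, 32), (Zed, 8)}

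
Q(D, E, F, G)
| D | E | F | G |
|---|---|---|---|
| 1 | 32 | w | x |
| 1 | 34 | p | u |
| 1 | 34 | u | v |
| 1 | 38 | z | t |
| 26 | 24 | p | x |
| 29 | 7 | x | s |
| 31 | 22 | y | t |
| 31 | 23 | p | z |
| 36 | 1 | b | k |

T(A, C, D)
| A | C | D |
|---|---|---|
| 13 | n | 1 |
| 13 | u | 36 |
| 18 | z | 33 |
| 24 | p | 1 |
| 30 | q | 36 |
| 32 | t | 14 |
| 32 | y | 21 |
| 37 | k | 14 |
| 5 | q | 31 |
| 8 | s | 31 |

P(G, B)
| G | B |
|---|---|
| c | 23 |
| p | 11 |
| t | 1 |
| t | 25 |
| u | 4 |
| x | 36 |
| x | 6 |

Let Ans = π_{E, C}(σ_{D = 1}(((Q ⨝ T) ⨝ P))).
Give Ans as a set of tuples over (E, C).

Q ⋈ T (natural join on D): {(1, 32, w, x, 13, n), (1, 32, w, x, 24, p), (1, 34, p, u, 13, n), (1, 34, p, u, 24, p), (1, 34, u, v, 13, n), (1, 34, u, v, 24, p), (1, 38, z, t, 13, n), (1, 38, z, t, 24, p), (31, 22, y, t, 5, q), (31, 22, y, t, 8, s), (31, 23, p, z, 5, q), (31, 23, p, z, 8, s), (36, 1, b, k, 13, u), (36, 1, b, k, 30, q)}
(Q ⨝ T) ⋈ P (natural join on G): {(1, 32, w, x, 13, n, 36), (1, 32, w, x, 13, n, 6), (1, 32, w, x, 24, p, 36), (1, 32, w, x, 24, p, 6), (1, 34, p, u, 13, n, 4), (1, 34, p, u, 24, p, 4), (1, 38, z, t, 13, n, 1), (1, 38, z, t, 13, n, 25), (1, 38, z, t, 24, p, 1), (1, 38, z, t, 24, p, 25), (31, 22, y, t, 5, q, 1), (31, 22, y, t, 5, q, 25), (31, 22, y, t, 8, s, 1), (31, 22, y, t, 8, s, 25)}
Filtering on D = 1 leaves {(1, 32, w, x, 13, n, 36), (1, 32, w, x, 13, n, 6), (1, 32, w, x, 24, p, 36), (1, 32, w, x, 24, p, 6), (1, 34, p, u, 13, n, 4), (1, 34, p, u, 24, p, 4), (1, 38, z, t, 13, n, 1), (1, 38, z, t, 13, n, 25), (1, 38, z, t, 24, p, 1), (1, 38, z, t, 24, p, 25)}.
Keep only column(s) E, C (4 duplicate(s) eliminated): {(32, n), (32, p), (34, n), (34, p), (38, n), (38, p)}

{(32, n), (32, p), (34, n), (34, p), (38, n), (38, p)}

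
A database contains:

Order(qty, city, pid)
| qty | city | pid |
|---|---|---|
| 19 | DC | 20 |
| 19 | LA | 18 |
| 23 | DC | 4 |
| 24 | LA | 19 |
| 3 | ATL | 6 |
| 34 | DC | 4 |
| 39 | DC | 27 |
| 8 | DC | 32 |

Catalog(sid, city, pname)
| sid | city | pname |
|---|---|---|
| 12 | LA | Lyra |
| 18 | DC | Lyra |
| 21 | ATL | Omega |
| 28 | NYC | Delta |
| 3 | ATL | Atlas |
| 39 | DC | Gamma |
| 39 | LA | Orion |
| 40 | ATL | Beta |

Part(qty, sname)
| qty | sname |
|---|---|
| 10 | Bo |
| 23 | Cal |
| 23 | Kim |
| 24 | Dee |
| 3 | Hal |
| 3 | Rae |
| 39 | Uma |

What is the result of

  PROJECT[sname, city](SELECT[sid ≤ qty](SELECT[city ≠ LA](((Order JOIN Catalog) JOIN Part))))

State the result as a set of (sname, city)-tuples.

{(Cal, DC), (Hal, ATL), (Kim, DC), (Rae, ATL), (Uma, DC)}

Joining Order and Catalog on city yields {(19, DC, 20, 18, Lyra), (19, DC, 20, 39, Gamma), (19, LA, 18, 12, Lyra), (19, LA, 18, 39, Orion), (23, DC, 4, 18, Lyra), (23, DC, 4, 39, Gamma), (24, LA, 19, 12, Lyra), (24, LA, 19, 39, Orion), (3, ATL, 6, 21, Omega), (3, ATL, 6, 3, Atlas), (3, ATL, 6, 40, Beta), (34, DC, 4, 18, Lyra), (34, DC, 4, 39, Gamma), (39, DC, 27, 18, Lyra), (39, DC, 27, 39, Gamma), (8, DC, 32, 18, Lyra), (8, DC, 32, 39, Gamma)}.
Joining (Order JOIN Catalog) and Part on qty yields {(23, DC, 4, 18, Lyra, Cal), (23, DC, 4, 18, Lyra, Kim), (23, DC, 4, 39, Gamma, Cal), (23, DC, 4, 39, Gamma, Kim), (24, LA, 19, 12, Lyra, Dee), (24, LA, 19, 39, Orion, Dee), (3, ATL, 6, 21, Omega, Hal), (3, ATL, 6, 21, Omega, Rae), (3, ATL, 6, 3, Atlas, Hal), (3, ATL, 6, 3, Atlas, Rae), (3, ATL, 6, 40, Beta, Hal), (3, ATL, 6, 40, Beta, Rae), (39, DC, 27, 18, Lyra, Uma), (39, DC, 27, 39, Gamma, Uma)}.
Filtering on city ≠ LA leaves {(23, DC, 4, 18, Lyra, Cal), (23, DC, 4, 18, Lyra, Kim), (23, DC, 4, 39, Gamma, Cal), (23, DC, 4, 39, Gamma, Kim), (3, ATL, 6, 21, Omega, Hal), (3, ATL, 6, 21, Omega, Rae), (3, ATL, 6, 3, Atlas, Hal), (3, ATL, 6, 3, Atlas, Rae), (3, ATL, 6, 40, Beta, Hal), (3, ATL, 6, 40, Beta, Rae), (39, DC, 27, 18, Lyra, Uma), (39, DC, 27, 39, Gamma, Uma)}.
Filtering on sid ≤ qty leaves {(23, DC, 4, 18, Lyra, Cal), (23, DC, 4, 18, Lyra, Kim), (3, ATL, 6, 3, Atlas, Hal), (3, ATL, 6, 3, Atlas, Rae), (39, DC, 27, 18, Lyra, Uma), (39, DC, 27, 39, Gamma, Uma)}.
Projecting to sname, city (1 duplicate(s) eliminated): {(Cal, DC), (Hal, ATL), (Kim, DC), (Rae, ATL), (Uma, DC)}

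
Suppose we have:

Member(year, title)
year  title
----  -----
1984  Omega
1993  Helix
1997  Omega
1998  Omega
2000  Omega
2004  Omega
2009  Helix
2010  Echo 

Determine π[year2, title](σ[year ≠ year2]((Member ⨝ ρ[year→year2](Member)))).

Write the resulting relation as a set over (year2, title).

ρ[year→year2]: schema becomes (year2, title); tuples unchanged.
Member ⋈ ρ[year→year2](Member) (natural join on title): {(1984, Omega, 1984), (1984, Omega, 1997), (1984, Omega, 1998), (1984, Omega, 2000), (1984, Omega, 2004), (1993, Helix, 1993), (1993, Helix, 2009), (1997, Omega, 1984), (1997, Omega, 1997), (1997, Omega, 1998), (1997, Omega, 2000), (1997, Omega, 2004), (1998, Omega, 1984), (1998, Omega, 1997), (1998, Omega, 1998), (1998, Omega, 2000), (1998, Omega, 2004), (2000, Omega, 1984), (2000, Omega, 1997), (2000, Omega, 1998), (2000, Omega, 2000), (2000, Omega, 2004), (2004, Omega, 1984), (2004, Omega, 1997), (2004, Omega, 1998), (2004, Omega, 2000), (2004, Omega, 2004), (2009, Helix, 1993), (2009, Helix, 2009), (2010, Echo, 2010)}
Apply σ_{year ≠ year2}; surviving tuples: {(1984, Omega, 1997), (1984, Omega, 1998), (1984, Omega, 2000), (1984, Omega, 2004), (1993, Helix, 2009), (1997, Omega, 1984), (1997, Omega, 1998), (1997, Omega, 2000), (1997, Omega, 2004), (1998, Omega, 1984), (1998, Omega, 1997), (1998, Omega, 2000), (1998, Omega, 2004), (2000, Omega, 1984), (2000, Omega, 1997), (2000, Omega, 1998), (2000, Omega, 2004), (2004, Omega, 1984), (2004, Omega, 1997), (2004, Omega, 1998), (2004, Omega, 2000), (2009, Helix, 1993)}
Projecting to year2, title (15 duplicate(s) eliminated): {(1984, Omega), (1993, Helix), (1997, Omega), (1998, Omega), (2000, Omega), (2004, Omega), (2009, Helix)}

{(1984, Omega), (1993, Helix), (1997, Omega), (1998, Omega), (2000, Omega), (2004, Omega), (2009, Helix)}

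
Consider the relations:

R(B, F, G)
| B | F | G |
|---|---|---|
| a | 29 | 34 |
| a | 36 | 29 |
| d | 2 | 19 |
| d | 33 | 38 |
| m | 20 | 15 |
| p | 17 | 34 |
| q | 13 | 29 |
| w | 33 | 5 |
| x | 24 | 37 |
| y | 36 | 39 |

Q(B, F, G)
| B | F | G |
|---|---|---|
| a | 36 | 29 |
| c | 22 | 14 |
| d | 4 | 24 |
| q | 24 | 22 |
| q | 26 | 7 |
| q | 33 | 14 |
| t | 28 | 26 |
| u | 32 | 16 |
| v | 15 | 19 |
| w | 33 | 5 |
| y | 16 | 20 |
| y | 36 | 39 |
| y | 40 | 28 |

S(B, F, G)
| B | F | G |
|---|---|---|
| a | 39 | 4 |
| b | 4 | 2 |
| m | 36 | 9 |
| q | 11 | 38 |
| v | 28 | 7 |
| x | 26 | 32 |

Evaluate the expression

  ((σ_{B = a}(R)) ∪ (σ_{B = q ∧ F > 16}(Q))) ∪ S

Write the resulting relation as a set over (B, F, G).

{(a, 29, 34), (a, 36, 29), (a, 39, 4), (b, 4, 2), (m, 36, 9), (q, 11, 38), (q, 24, 22), (q, 26, 7), (q, 33, 14), (v, 28, 7), (x, 26, 32)}

σ[B = a]: keep tuples satisfying B = a → {(a, 29, 34), (a, 36, 29)}
σ[B = q ∧ F > 16]: keep tuples satisfying B = q ∧ F > 16 → {(q, 24, 22), (q, 26, 7), (q, 33, 14)}
Union: {(a, 29, 34), (a, 36, 29)} with {(q, 24, 22), (q, 26, 7), (q, 33, 14)} → {(a, 29, 34), (a, 36, 29), (q, 24, 22), (q, 26, 7), (q, 33, 14)}
Union: {(a, 29, 34), (a, 36, 29), (q, 24, 22), (q, 26, 7), (q, 33, 14)} with {(a, 39, 4), (b, 4, 2), (m, 36, 9), (q, 11, 38), (v, 28, 7), (x, 26, 32)} → {(a, 29, 34), (a, 36, 29), (a, 39, 4), (b, 4, 2), (m, 36, 9), (q, 11, 38), (q, 24, 22), (q, 26, 7), (q, 33, 14), (v, 28, 7), (x, 26, 32)}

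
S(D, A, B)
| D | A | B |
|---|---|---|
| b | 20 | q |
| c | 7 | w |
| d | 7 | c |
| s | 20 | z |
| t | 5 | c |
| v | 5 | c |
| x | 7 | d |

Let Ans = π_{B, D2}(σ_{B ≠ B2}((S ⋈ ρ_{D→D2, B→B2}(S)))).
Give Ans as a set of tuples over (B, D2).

{(c, c), (c, x), (d, c), (d, d), (q, s), (w, d), (w, x), (z, b)}

ρ[D→D2, B→B2]: schema becomes (D2, A, B2); tuples unchanged.
Natural join on A: {(b, 20, q, b, q), (b, 20, q, s, z), (c, 7, w, c, w), (c, 7, w, d, c), (c, 7, w, x, d), (d, 7, c, c, w), (d, 7, c, d, c), (d, 7, c, x, d), (s, 20, z, b, q), (s, 20, z, s, z), (t, 5, c, t, c), (t, 5, c, v, c), (v, 5, c, t, c), (v, 5, c, v, c), (x, 7, d, c, w), (x, 7, d, d, c), (x, 7, d, x, d)}
Filtering on B ≠ B2 leaves {(b, 20, q, s, z), (c, 7, w, d, c), (c, 7, w, x, d), (d, 7, c, c, w), (d, 7, c, x, d), (s, 20, z, b, q), (x, 7, d, c, w), (x, 7, d, d, c)}.
Projecting to B, D2: {(c, c), (c, x), (d, c), (d, d), (q, s), (w, d), (w, x), (z, b)}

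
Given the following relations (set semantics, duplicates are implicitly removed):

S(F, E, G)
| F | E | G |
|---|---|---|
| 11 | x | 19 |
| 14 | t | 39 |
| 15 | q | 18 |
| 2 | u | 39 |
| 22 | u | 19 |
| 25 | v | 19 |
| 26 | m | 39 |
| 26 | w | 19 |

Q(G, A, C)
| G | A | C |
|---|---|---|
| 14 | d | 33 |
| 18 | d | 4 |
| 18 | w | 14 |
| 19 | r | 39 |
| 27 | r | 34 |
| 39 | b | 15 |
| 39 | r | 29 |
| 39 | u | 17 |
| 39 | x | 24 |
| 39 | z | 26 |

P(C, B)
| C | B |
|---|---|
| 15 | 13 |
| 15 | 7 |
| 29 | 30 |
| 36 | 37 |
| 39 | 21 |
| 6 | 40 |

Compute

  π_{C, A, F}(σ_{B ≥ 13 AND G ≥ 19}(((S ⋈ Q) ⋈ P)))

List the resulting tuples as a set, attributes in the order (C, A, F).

{(15, b, 14), (15, b, 2), (15, b, 26), (29, r, 14), (29, r, 2), (29, r, 26), (39, r, 11), (39, r, 22), (39, r, 25), (39, r, 26)}

Natural join on G: {(11, x, 19, r, 39), (14, t, 39, b, 15), (14, t, 39, r, 29), (14, t, 39, u, 17), (14, t, 39, x, 24), (14, t, 39, z, 26), (15, q, 18, d, 4), (15, q, 18, w, 14), (2, u, 39, b, 15), (2, u, 39, r, 29), (2, u, 39, u, 17), (2, u, 39, x, 24), (2, u, 39, z, 26), (22, u, 19, r, 39), (25, v, 19, r, 39), (26, m, 39, b, 15), (26, m, 39, r, 29), (26, m, 39, u, 17), (26, m, 39, x, 24), (26, m, 39, z, 26), (26, w, 19, r, 39)}
Natural join on C: {(11, x, 19, r, 39, 21), (14, t, 39, b, 15, 13), (14, t, 39, b, 15, 7), (14, t, 39, r, 29, 30), (2, u, 39, b, 15, 13), (2, u, 39, b, 15, 7), (2, u, 39, r, 29, 30), (22, u, 19, r, 39, 21), (25, v, 19, r, 39, 21), (26, m, 39, b, 15, 13), (26, m, 39, b, 15, 7), (26, m, 39, r, 29, 30), (26, w, 19, r, 39, 21)}
Apply σ_{B ≥ 13 AND G ≥ 19}; surviving tuples: {(11, x, 19, r, 39, 21), (14, t, 39, b, 15, 13), (14, t, 39, r, 29, 30), (2, u, 39, b, 15, 13), (2, u, 39, r, 29, 30), (22, u, 19, r, 39, 21), (25, v, 19, r, 39, 21), (26, m, 39, b, 15, 13), (26, m, 39, r, 29, 30), (26, w, 19, r, 39, 21)}
π[C, A, F]: project onto (C, A, F) → {(15, b, 14), (15, b, 2), (15, b, 26), (29, r, 14), (29, r, 2), (29, r, 26), (39, r, 11), (39, r, 22), (39, r, 25), (39, r, 26)}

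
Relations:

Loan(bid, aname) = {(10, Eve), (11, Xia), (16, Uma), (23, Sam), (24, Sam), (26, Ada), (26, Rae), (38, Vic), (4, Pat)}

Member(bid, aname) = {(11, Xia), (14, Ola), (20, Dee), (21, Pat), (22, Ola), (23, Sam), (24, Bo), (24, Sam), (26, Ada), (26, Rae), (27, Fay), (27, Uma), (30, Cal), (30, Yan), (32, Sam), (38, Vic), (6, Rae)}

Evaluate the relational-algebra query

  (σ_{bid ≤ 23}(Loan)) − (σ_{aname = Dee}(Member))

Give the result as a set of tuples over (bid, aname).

{(10, Eve), (11, Xia), (16, Uma), (23, Sam), (4, Pat)}

σ[bid ≤ 23]: keep tuples satisfying bid ≤ 23 → {(10, Eve), (11, Xia), (16, Uma), (23, Sam), (4, Pat)}
σ[aname = Dee]: keep tuples satisfying aname = Dee → {(20, Dee)}
Taking the difference: {(10, Eve), (11, Xia), (16, Uma), (23, Sam), (4, Pat)}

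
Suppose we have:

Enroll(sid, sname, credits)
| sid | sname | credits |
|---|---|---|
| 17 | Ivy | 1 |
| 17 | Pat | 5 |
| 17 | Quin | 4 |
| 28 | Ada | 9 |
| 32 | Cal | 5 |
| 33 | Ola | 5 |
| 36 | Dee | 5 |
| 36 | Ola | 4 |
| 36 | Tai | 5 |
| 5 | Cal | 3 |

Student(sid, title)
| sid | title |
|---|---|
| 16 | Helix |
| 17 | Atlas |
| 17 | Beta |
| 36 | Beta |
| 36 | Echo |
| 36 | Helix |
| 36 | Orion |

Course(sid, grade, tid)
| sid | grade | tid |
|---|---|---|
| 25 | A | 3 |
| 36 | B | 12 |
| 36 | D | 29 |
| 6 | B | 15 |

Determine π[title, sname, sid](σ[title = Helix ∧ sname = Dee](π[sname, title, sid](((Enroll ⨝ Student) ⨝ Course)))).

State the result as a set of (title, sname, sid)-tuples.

Natural join on sid: {(17, Ivy, 1, Atlas), (17, Ivy, 1, Beta), (17, Pat, 5, Atlas), (17, Pat, 5, Beta), (17, Quin, 4, Atlas), (17, Quin, 4, Beta), (36, Dee, 5, Beta), (36, Dee, 5, Echo), (36, Dee, 5, Helix), (36, Dee, 5, Orion), (36, Ola, 4, Beta), (36, Ola, 4, Echo), (36, Ola, 4, Helix), (36, Ola, 4, Orion), (36, Tai, 5, Beta), (36, Tai, 5, Echo), (36, Tai, 5, Helix), (36, Tai, 5, Orion)}
Natural join on sid: {(36, Dee, 5, Beta, B, 12), (36, Dee, 5, Beta, D, 29), (36, Dee, 5, Echo, B, 12), (36, Dee, 5, Echo, D, 29), (36, Dee, 5, Helix, B, 12), (36, Dee, 5, Helix, D, 29), (36, Dee, 5, Orion, B, 12), (36, Dee, 5, Orion, D, 29), (36, Ola, 4, Beta, B, 12), (36, Ola, 4, Beta, D, 29), (36, Ola, 4, Echo, B, 12), (36, Ola, 4, Echo, D, 29), (36, Ola, 4, Helix, B, 12), (36, Ola, 4, Helix, D, 29), (36, Ola, 4, Orion, B, 12), (36, Ola, 4, Orion, D, 29), (36, Tai, 5, Beta, B, 12), (36, Tai, 5, Beta, D, 29), (36, Tai, 5, Echo, B, 12), (36, Tai, 5, Echo, D, 29), (36, Tai, 5, Helix, B, 12), (36, Tai, 5, Helix, D, 29), (36, Tai, 5, Orion, B, 12), (36, Tai, 5, Orion, D, 29)}
Keep only column(s) sname, title, sid (12 duplicate(s) eliminated): {(Dee, Beta, 36), (Dee, Echo, 36), (Dee, Helix, 36), (Dee, Orion, 36), (Ola, Beta, 36), (Ola, Echo, 36), (Ola, Helix, 36), (Ola, Orion, 36), (Tai, Beta, 36), (Tai, Echo, 36), (Tai, Helix, 36), (Tai, Orion, 36)}
Selection title = Helix ∧ sname = Dee: {(Dee, Helix, 36)}
Keep only column(s) title, sname, sid: {(Helix, Dee, 36)}

{(Helix, Dee, 36)}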